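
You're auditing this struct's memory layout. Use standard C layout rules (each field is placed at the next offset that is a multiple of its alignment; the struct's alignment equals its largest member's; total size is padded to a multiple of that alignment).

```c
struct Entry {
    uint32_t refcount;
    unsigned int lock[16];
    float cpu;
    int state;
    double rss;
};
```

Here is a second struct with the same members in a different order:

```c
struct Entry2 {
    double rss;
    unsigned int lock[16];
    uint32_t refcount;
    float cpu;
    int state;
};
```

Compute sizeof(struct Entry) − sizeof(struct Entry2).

0

@0: refcount [4B, align 4] → 4
@4: lock [64B, align 4] → 68
@68: cpu [4B, align 4] → 72
@72: state [4B, align 4] → 76
+4 pad (align 8)
@80: rss [8B, align 8] → 88
size 88, align 8
— Entry2 —
@0: rss [8B, align 8] → 8
@8: lock [64B, align 4] → 72
@72: refcount [4B, align 4] → 76
@76: cpu [4B, align 4] → 80
@80: state [4B, align 4] → 84
+4 tail pad (align 8)
size 88, align 8
88 − 88 = 0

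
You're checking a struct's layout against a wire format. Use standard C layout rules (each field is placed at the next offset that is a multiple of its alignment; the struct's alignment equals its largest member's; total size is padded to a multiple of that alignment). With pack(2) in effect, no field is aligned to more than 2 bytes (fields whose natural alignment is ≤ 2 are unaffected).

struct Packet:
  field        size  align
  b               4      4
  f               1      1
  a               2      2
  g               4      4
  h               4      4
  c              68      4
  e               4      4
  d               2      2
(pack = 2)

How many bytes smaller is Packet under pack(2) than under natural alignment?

2

natural layout:
  0..4  b  (4B, 4-aligned)
  4..5  f  (1B, 1-aligned)
  5..6  -- padding (1B)
  6..8  a  (2B, 2-aligned)
  8..12  g  (4B, 4-aligned)
  12..16  h  (4B, 4-aligned)
  16..84  c  (68B, 4-aligned)
  84..88  e  (4B, 4-aligned)
  88..90  d  (2B, 2-aligned)
  90..92  -- tail padding (2B)
  sizeof = 92, alignof = 4
packed(2) layout:
  0..4  b  (4B, 2-aligned)
  4..5  f  (1B, 1-aligned)
  5..6  -- padding (1B)
  6..8  a  (2B, 2-aligned)
  8..12  g  (4B, 2-aligned)
  12..16  h  (4B, 2-aligned)
  16..84  c  (68B, 2-aligned)
  84..88  e  (4B, 2-aligned)
  88..90  d  (2B, 2-aligned)
  sizeof = 90, alignof = 2
92 − 90 = 2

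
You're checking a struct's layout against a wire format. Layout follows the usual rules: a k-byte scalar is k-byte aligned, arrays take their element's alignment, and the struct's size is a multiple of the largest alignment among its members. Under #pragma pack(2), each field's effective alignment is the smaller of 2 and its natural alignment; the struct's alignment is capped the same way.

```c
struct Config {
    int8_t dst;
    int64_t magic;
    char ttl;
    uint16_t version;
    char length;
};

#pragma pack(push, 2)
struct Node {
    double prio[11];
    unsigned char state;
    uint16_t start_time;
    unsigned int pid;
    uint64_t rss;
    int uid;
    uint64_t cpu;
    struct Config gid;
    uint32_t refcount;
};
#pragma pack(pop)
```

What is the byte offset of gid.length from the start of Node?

Config: dst at 0 (size 1, align 1) → ends 1; pad 7 to align 8 for magic; magic at 8 (size 8, align 8) → ends 16; ttl at 16 (size 1, align 1) → ends 17; pad 1 to align 2 for version; version at 18 (size 2, align 2) → ends 20; length at 20 (size 1, align 1) → ends 21; tail pad 3 to reach multiple of 8; total 24 bytes, alignment 8
prio at 0 (size 88, align 2) → ends 88
state at 88 (size 1, align 1) → ends 89
pad 1 to align 2 for start_time
start_time at 90 (size 2, align 2) → ends 92
pid at 92 (size 4, align 2) → ends 96
rss at 96 (size 8, align 2) → ends 104
uid at 104 (size 4, align 2) → ends 108
cpu at 108 (size 8, align 2) → ends 116
gid at 116 (size 24, align 2) → ends 140
within Config: length at 20
116 + 20 = 136

136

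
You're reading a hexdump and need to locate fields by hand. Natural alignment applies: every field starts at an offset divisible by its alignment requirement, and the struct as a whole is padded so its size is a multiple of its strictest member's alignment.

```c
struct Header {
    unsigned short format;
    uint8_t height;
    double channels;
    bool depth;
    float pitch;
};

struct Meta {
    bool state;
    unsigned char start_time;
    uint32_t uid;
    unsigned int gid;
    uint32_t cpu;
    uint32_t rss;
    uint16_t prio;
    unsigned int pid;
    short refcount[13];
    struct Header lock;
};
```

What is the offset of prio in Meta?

Header: format at 0 (size 2, align 2) → ends 2; height at 2 (size 1, align 1) → ends 3; pad 5 to align 8 for channels; channels at 8 (size 8, align 8) → ends 16; depth at 16 (size 1, align 1) → ends 17; pad 3 to align 4 for pitch; pitch at 20 (size 4, align 4) → ends 24; total 24 bytes, alignment 8
state at 0 (size 1, align 1) → ends 1
start_time at 1 (size 1, align 1) → ends 2
pad 2 to align 4 for uid
uid at 4 (size 4, align 4) → ends 8
gid at 8 (size 4, align 4) → ends 12
cpu at 12 (size 4, align 4) → ends 16
rss at 16 (size 4, align 4) → ends 20
prio at 20 (size 2, align 2) → ends 22

20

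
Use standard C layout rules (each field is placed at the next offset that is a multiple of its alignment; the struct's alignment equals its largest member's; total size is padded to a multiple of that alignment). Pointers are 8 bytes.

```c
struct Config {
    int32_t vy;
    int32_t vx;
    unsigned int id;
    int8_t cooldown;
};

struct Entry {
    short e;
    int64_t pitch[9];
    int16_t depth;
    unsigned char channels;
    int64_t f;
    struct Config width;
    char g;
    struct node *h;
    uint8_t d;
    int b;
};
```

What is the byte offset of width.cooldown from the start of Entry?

108

Config: @0: vy [4B, align 4] → 4; @4: vx [4B, align 4] → 8; @8: id [4B, align 4] → 12; @12: cooldown [1B, align 1] → 13; +3 tail pad (align 4); size 16, align 4
@0: e [2B, align 2] → 2
+6 pad (align 8)
@8: pitch [72B, align 8] → 80
@80: depth [2B, align 2] → 82
@82: channels [1B, align 1] → 83
+5 pad (align 8)
@88: f [8B, align 8] → 96
@96: width [16B, align 4] → 112
within Config: cooldown at 12
96 + 12 = 108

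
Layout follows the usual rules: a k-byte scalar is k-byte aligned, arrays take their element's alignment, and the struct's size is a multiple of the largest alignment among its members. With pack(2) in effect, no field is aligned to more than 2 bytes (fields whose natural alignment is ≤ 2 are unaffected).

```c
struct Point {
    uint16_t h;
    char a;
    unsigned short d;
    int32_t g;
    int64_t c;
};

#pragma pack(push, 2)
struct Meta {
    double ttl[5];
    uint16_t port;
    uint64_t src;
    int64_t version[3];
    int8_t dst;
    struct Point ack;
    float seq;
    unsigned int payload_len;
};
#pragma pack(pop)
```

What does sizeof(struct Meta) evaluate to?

Point: 0..2  h  (2B, 2-aligned); 2..3  a  (1B, 1-aligned); 3..4  -- padding (1B); 4..6  d  (2B, 2-aligned); 6..8  -- padding (2B); 8..12  g  (4B, 4-aligned); 12..16  -- padding (4B); 16..24  c  (8B, 8-aligned); sizeof = 24, alignof = 8
0..40  ttl  (40B, 2-aligned)
40..42  port  (2B, 2-aligned)
42..50  src  (8B, 2-aligned)
50..74  version  (24B, 2-aligned)
74..75  dst  (1B, 1-aligned)
75..76  -- padding (1B)
76..100  ack  (24B, 2-aligned)
100..104  seq  (4B, 2-aligned)
104..108  payload_len  (4B, 2-aligned)
sizeof = 108, alignof = 2

108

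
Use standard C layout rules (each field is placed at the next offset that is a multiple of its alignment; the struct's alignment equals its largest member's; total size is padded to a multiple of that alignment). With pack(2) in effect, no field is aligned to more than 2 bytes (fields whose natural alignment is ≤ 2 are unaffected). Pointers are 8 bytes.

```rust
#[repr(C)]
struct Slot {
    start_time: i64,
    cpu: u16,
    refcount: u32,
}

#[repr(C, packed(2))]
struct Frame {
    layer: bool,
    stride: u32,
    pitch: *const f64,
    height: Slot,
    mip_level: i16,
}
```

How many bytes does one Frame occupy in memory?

Slot: 0..8  start_time  (8B, 8-aligned); 8..10  cpu  (2B, 2-aligned); 10..12  -- padding (2B); 12..16  refcount  (4B, 4-aligned); sizeof = 16, alignof = 8
0..1  layer  (1B, 1-aligned)
1..2  -- padding (1B)
2..6  stride  (4B, 2-aligned)
6..14  pitch  (8B, 2-aligned)
14..30  height  (16B, 2-aligned)
30..32  mip_level  (2B, 2-aligned)
sizeof = 32, alignof = 2

32 bytes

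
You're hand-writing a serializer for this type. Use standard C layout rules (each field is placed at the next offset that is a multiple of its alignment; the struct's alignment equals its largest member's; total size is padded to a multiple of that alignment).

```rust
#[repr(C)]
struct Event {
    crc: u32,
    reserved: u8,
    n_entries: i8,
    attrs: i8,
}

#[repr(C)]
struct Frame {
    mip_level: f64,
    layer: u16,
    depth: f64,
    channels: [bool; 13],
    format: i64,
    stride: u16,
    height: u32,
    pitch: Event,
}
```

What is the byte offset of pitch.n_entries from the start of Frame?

61

Event: 0..4  crc  (4B, 4-aligned); 4..5  reserved  (1B, 1-aligned); 5..6  n_entries  (1B, 1-aligned); 6..7  attrs  (1B, 1-aligned); 7..8  -- tail padding (1B); sizeof = 8, alignof = 4
0..8  mip_level  (8B, 8-aligned)
8..10  layer  (2B, 2-aligned)
10..16  -- padding (6B)
16..24  depth  (8B, 8-aligned)
24..37  channels  (13B, 1-aligned)
37..40  -- padding (3B)
40..48  format  (8B, 8-aligned)
48..50  stride  (2B, 2-aligned)
50..52  -- padding (2B)
52..56  height  (4B, 4-aligned)
56..64  pitch  (8B, 4-aligned)
within Event: n_entries at 5
56 + 5 = 61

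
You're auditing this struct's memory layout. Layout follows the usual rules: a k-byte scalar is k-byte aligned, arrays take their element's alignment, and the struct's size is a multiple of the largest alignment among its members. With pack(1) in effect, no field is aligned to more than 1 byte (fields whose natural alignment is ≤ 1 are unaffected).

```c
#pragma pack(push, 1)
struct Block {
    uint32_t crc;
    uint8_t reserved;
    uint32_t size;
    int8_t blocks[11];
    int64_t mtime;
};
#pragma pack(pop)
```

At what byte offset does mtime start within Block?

20

0..4  crc  (4B, 1-aligned)
4..5  reserved  (1B, 1-aligned)
5..9  size  (4B, 1-aligned)
9..20  blocks  (11B, 1-aligned)
20..28  mtime  (8B, 1-aligned)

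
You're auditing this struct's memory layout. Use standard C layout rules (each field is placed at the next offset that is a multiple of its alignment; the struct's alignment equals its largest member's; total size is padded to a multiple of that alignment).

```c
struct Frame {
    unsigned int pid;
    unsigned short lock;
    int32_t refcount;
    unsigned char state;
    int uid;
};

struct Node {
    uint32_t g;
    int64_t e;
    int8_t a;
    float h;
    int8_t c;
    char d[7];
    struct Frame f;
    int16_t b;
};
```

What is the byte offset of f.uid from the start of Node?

48

Frame: pid at 0 (size 4, align 4) → ends 4; lock at 4 (size 2, align 2) → ends 6; pad 2 to align 4 for refcount; refcount at 8 (size 4, align 4) → ends 12; state at 12 (size 1, align 1) → ends 13; pad 3 to align 4 for uid; uid at 16 (size 4, align 4) → ends 20; total 20 bytes, alignment 4
g at 0 (size 4, align 4) → ends 4
pad 4 to align 8 for e
e at 8 (size 8, align 8) → ends 16
a at 16 (size 1, align 1) → ends 17
pad 3 to align 4 for h
h at 20 (size 4, align 4) → ends 24
c at 24 (size 1, align 1) → ends 25
d at 25 (size 7, align 1) → ends 32
f at 32 (size 20, align 4) → ends 52
within Frame: uid at 16
32 + 16 = 48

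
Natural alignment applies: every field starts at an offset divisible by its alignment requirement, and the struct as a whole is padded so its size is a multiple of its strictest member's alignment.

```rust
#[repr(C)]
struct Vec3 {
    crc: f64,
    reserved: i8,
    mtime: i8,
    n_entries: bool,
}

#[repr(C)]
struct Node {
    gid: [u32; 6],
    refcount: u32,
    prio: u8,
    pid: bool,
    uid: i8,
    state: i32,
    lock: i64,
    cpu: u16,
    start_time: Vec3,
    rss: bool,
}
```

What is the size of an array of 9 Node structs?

Vec3: crc at 0 (size 8, align 8) → ends 8; reserved at 8 (size 1, align 1) → ends 9; mtime at 9 (size 1, align 1) → ends 10; n_entries at 10 (size 1, align 1) → ends 11; tail pad 5 to reach multiple of 8; total 16 bytes, alignment 8
gid at 0 (size 24, align 4) → ends 24
refcount at 24 (size 4, align 4) → ends 28
prio at 28 (size 1, align 1) → ends 29
pid at 29 (size 1, align 1) → ends 30
uid at 30 (size 1, align 1) → ends 31
pad 1 to align 4 for state
state at 32 (size 4, align 4) → ends 36
pad 4 to align 8 for lock
lock at 40 (size 8, align 8) → ends 48
cpu at 48 (size 2, align 2) → ends 50
pad 6 to align 8 for start_time
start_time at 56 (size 16, align 8) → ends 72
rss at 72 (size 1, align 1) → ends 73
tail pad 7 to reach multiple of 8
total 80 bytes, alignment 8
array of 9: 9 × 80 = 720

720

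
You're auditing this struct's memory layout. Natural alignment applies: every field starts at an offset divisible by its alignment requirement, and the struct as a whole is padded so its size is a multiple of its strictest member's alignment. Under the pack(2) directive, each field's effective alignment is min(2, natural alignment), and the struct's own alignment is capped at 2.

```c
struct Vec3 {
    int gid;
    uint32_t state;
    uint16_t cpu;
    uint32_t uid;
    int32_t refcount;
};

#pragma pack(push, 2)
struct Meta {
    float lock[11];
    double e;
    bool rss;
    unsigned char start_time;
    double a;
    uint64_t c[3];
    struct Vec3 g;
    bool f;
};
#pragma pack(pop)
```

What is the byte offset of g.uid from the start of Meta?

98

Vec3: @0: gid [4B, align 4] → 4; @4: state [4B, align 4] → 8; @8: cpu [2B, align 2] → 10; +2 pad (align 4); @12: uid [4B, align 4] → 16; @16: refcount [4B, align 4] → 20; size 20, align 4
@0: lock [44B, align 2] → 44
@44: e [8B, align 2] → 52
@52: rss [1B, align 1] → 53
@53: start_time [1B, align 1] → 54
@54: a [8B, align 2] → 62
@62: c [24B, align 2] → 86
@86: g [20B, align 2] → 106
within Vec3: uid at 12
86 + 12 = 98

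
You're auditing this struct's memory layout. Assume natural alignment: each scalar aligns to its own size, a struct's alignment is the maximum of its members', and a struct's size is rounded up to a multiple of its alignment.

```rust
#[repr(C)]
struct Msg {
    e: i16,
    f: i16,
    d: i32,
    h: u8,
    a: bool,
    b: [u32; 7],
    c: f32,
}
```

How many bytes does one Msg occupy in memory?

44 bytes

@0: e [2B, align 2] → 2
@2: f [2B, align 2] → 4
@4: d [4B, align 4] → 8
@8: h [1B, align 1] → 9
@9: a [1B, align 1] → 10
+2 pad (align 4)
@12: b [28B, align 4] → 40
@40: c [4B, align 4] → 44
size 44, align 4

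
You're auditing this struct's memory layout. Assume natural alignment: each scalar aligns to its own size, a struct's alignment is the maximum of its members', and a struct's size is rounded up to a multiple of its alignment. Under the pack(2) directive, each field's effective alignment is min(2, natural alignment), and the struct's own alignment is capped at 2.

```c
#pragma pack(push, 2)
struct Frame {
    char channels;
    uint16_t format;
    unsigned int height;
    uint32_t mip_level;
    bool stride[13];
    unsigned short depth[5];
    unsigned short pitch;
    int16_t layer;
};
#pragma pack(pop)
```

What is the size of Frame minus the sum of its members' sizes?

2

@0: channels [1B, align 1] → 1
+1 pad (align 2)
@2: format [2B, align 2] → 4
@4: height [4B, align 2] → 8
@8: mip_level [4B, align 2] → 12
@12: stride [13B, align 1] → 25
+1 pad (align 2)
@26: depth [10B, align 2] → 36
@36: pitch [2B, align 2] → 38
@38: layer [2B, align 2] → 40
size 40, align 2
data bytes 38, size 40 → padding 2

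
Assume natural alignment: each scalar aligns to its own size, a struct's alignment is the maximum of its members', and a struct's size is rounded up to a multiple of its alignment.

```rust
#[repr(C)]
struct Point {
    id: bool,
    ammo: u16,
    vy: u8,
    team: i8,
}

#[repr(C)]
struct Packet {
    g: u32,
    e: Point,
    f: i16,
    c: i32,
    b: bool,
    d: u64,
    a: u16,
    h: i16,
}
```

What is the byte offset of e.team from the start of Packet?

Point: @0: id [1B, align 1] → 1; +1 pad (align 2); @2: ammo [2B, align 2] → 4; @4: vy [1B, align 1] → 5; @5: team [1B, align 1] → 6; size 6, align 2
@0: g [4B, align 4] → 4
@4: e [6B, align 2] → 10
within Point: team at 5
4 + 5 = 9

9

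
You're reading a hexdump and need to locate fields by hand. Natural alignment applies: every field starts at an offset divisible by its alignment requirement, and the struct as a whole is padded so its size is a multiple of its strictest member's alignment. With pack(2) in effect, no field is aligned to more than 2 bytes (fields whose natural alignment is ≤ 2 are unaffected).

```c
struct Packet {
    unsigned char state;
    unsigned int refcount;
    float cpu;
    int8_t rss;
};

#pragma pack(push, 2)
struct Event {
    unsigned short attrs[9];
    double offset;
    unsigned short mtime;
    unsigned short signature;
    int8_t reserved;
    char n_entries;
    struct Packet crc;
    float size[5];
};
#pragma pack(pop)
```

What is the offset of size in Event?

Packet: @0: state [1B, align 1] → 1; +3 pad (align 4); @4: refcount [4B, align 4] → 8; @8: cpu [4B, align 4] → 12; @12: rss [1B, align 1] → 13; +3 tail pad (align 4); size 16, align 4
@0: attrs [18B, align 2] → 18
@18: offset [8B, align 2] → 26
@26: mtime [2B, align 2] → 28
@28: signature [2B, align 2] → 30
@30: reserved [1B, align 1] → 31
@31: n_entries [1B, align 1] → 32
@32: crc [16B, align 2] → 48
@48: size [20B, align 2] → 68

48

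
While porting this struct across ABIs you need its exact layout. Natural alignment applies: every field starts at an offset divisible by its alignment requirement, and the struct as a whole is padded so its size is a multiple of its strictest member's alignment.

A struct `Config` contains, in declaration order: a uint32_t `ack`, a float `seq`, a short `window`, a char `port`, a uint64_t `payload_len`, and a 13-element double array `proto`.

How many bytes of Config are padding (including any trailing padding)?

5

0..4  ack  (4B, 4-aligned)
4..8  seq  (4B, 4-aligned)
8..10  window  (2B, 2-aligned)
10..11  port  (1B, 1-aligned)
11..16  -- padding (5B)
16..24  payload_len  (8B, 8-aligned)
24..128  proto  (104B, 8-aligned)
sizeof = 128, alignof = 8
data bytes 123, size 128 → padding 5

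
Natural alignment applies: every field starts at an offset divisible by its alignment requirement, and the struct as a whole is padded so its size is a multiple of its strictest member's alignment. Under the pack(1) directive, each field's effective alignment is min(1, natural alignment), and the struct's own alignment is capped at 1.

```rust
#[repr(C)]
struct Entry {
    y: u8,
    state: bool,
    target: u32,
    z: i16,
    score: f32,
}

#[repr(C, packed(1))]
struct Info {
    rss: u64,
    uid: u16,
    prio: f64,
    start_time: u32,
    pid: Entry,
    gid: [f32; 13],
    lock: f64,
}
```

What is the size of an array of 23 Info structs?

Entry: y at 0 (size 1, align 1) → ends 1; state at 1 (size 1, align 1) → ends 2; pad 2 to align 4 for target; target at 4 (size 4, align 4) → ends 8; z at 8 (size 2, align 2) → ends 10; pad 2 to align 4 for score; score at 12 (size 4, align 4) → ends 16; total 16 bytes, alignment 4
rss at 0 (size 8, align 1) → ends 8
uid at 8 (size 2, align 1) → ends 10
prio at 10 (size 8, align 1) → ends 18
start_time at 18 (size 4, align 1) → ends 22
pid at 22 (size 16, align 1) → ends 38
gid at 38 (size 52, align 1) → ends 90
lock at 90 (size 8, align 1) → ends 98
total 98 bytes, alignment 1
array of 23: 23 × 98 = 2254

2254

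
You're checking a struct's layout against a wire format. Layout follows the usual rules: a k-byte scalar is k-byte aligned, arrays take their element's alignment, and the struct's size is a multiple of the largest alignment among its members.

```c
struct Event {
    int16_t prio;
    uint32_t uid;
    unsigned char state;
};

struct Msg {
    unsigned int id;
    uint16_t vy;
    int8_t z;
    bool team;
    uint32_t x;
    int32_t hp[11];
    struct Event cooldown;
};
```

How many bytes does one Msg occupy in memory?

68 bytes

Event: @0: prio [2B, align 2] → 2; +2 pad (align 4); @4: uid [4B, align 4] → 8; @8: state [1B, align 1] → 9; +3 tail pad (align 4); size 12, align 4
@0: id [4B, align 4] → 4
@4: vy [2B, align 2] → 6
@6: z [1B, align 1] → 7
@7: team [1B, align 1] → 8
@8: x [4B, align 4] → 12
@12: hp [44B, align 4] → 56
@56: cooldown [12B, align 4] → 68
size 68, align 4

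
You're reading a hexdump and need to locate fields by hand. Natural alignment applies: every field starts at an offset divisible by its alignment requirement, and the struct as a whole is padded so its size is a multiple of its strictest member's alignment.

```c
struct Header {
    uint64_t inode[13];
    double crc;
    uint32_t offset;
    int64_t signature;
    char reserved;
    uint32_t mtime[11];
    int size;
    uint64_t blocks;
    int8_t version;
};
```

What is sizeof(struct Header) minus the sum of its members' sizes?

18

@0: inode [104B, align 8] → 104
@104: crc [8B, align 8] → 112
@112: offset [4B, align 4] → 116
+4 pad (align 8)
@120: signature [8B, align 8] → 128
@128: reserved [1B, align 1] → 129
+3 pad (align 4)
@132: mtime [44B, align 4] → 176
@176: size [4B, align 4] → 180
+4 pad (align 8)
@184: blocks [8B, align 8] → 192
@192: version [1B, align 1] → 193
+7 tail pad (align 8)
size 200, align 8
data bytes 182, size 200 → padding 18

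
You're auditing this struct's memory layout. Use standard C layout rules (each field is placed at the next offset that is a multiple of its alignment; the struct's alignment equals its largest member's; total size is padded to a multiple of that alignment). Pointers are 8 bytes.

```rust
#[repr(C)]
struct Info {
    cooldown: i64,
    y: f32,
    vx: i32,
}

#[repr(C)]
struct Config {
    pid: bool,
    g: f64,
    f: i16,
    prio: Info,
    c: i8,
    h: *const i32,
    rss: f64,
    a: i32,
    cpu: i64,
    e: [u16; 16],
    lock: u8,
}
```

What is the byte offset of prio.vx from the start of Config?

36

Info: cooldown at 0 (size 8, align 8) → ends 8; y at 8 (size 4, align 4) → ends 12; vx at 12 (size 4, align 4) → ends 16; total 16 bytes, alignment 8
pid at 0 (size 1, align 1) → ends 1
pad 7 to align 8 for g
g at 8 (size 8, align 8) → ends 16
f at 16 (size 2, align 2) → ends 18
pad 6 to align 8 for prio
prio at 24 (size 16, align 8) → ends 40
within Info: vx at 12
24 + 12 = 36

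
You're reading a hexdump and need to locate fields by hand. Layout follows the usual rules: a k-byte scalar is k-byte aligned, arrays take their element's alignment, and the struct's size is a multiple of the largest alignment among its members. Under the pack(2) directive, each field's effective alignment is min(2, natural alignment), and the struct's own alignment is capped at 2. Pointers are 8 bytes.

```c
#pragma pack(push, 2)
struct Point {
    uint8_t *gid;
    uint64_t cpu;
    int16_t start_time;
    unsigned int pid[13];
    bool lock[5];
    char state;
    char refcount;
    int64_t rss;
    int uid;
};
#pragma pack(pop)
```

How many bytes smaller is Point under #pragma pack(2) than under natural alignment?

6

natural layout:
  gid at 0 (size 8, align 8) → ends 8
  cpu at 8 (size 8, align 8) → ends 16
  start_time at 16 (size 2, align 2) → ends 18
  pad 2 to align 4 for pid
  pid at 20 (size 52, align 4) → ends 72
  lock at 72 (size 5, align 1) → ends 77
  state at 77 (size 1, align 1) → ends 78
  refcount at 78 (size 1, align 1) → ends 79
  pad 1 to align 8 for rss
  rss at 80 (size 8, align 8) → ends 88
  uid at 88 (size 4, align 4) → ends 92
  tail pad 4 to reach multiple of 8
  total 96 bytes, alignment 8
packed(2) layout:
  gid at 0 (size 8, align 2) → ends 8
  cpu at 8 (size 8, align 2) → ends 16
  start_time at 16 (size 2, align 2) → ends 18
  pid at 18 (size 52, align 2) → ends 70
  lock at 70 (size 5, align 1) → ends 75
  state at 75 (size 1, align 1) → ends 76
  refcount at 76 (size 1, align 1) → ends 77
  pad 1 to align 2 for rss
  rss at 78 (size 8, align 2) → ends 86
  uid at 86 (size 4, align 2) → ends 90
  total 90 bytes, alignment 2
96 − 90 = 6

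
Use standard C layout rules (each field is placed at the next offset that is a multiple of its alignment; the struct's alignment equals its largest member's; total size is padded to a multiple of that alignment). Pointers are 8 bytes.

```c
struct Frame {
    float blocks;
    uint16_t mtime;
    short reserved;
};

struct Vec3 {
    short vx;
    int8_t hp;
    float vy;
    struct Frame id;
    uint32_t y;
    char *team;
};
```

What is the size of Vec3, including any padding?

32

Frame: @0: blocks [4B, align 4] → 4; @4: mtime [2B, align 2] → 6; @6: reserved [2B, align 2] → 8; size 8, align 4
@0: vx [2B, align 2] → 2
@2: hp [1B, align 1] → 3
+1 pad (align 4)
@4: vy [4B, align 4] → 8
@8: id [8B, align 4] → 16
@16: y [4B, align 4] → 20
+4 pad (align 8)
@24: team [8B, align 8] → 32
size 32, align 8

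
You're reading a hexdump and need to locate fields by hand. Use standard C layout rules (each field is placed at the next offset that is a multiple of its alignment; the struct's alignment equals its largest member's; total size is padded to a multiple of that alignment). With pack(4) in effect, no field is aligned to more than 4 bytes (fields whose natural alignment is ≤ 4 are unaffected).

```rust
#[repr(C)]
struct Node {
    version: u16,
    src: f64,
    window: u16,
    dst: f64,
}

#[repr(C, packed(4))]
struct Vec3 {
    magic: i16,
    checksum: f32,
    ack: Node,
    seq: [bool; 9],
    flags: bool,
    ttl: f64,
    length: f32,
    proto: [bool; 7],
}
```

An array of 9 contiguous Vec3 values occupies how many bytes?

648

Node: version at 0 (size 2, align 2) → ends 2; pad 6 to align 8 for src; src at 8 (size 8, align 8) → ends 16; window at 16 (size 2, align 2) → ends 18; pad 6 to align 8 for dst; dst at 24 (size 8, align 8) → ends 32; total 32 bytes, alignment 8
magic at 0 (size 2, align 2) → ends 2
pad 2 to align 4 for checksum
checksum at 4 (size 4, align 4) → ends 8
ack at 8 (size 32, align 4) → ends 40
seq at 40 (size 9, align 1) → ends 49
flags at 49 (size 1, align 1) → ends 50
pad 2 to align 4 for ttl
ttl at 52 (size 8, align 4) → ends 60
length at 60 (size 4, align 4) → ends 64
proto at 64 (size 7, align 1) → ends 71
tail pad 1 to reach multiple of 4
total 72 bytes, alignment 4
array of 9: 9 × 72 = 648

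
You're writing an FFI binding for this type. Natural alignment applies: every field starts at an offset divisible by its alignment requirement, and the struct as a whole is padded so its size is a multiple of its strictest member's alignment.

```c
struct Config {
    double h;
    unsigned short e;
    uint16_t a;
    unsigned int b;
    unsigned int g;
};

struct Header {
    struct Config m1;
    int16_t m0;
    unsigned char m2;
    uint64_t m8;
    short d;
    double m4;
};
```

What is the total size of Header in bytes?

56

Config: 0..8  h  (8B, 8-aligned); 8..10  e  (2B, 2-aligned); 10..12  a  (2B, 2-aligned); 12..16  b  (4B, 4-aligned); 16..20  g  (4B, 4-aligned); 20..24  -- tail padding (4B); sizeof = 24, alignof = 8
0..24  m1  (24B, 8-aligned)
24..26  m0  (2B, 2-aligned)
26..27  m2  (1B, 1-aligned)
27..32  -- padding (5B)
32..40  m8  (8B, 8-aligned)
40..42  d  (2B, 2-aligned)
42..48  -- padding (6B)
48..56  m4  (8B, 8-aligned)
sizeof = 56, alignof = 8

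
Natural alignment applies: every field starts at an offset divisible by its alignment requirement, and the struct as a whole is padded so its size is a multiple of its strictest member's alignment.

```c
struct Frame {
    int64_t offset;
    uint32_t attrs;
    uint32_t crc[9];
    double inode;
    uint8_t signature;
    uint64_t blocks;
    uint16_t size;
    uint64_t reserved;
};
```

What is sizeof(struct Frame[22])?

1936

offset at 0 (size 8, align 8) → ends 8
attrs at 8 (size 4, align 4) → ends 12
crc at 12 (size 36, align 4) → ends 48
inode at 48 (size 8, align 8) → ends 56
signature at 56 (size 1, align 1) → ends 57
pad 7 to align 8 for blocks
blocks at 64 (size 8, align 8) → ends 72
size at 72 (size 2, align 2) → ends 74
pad 6 to align 8 for reserved
reserved at 80 (size 8, align 8) → ends 88
total 88 bytes, alignment 8
array of 22: 22 × 88 = 1936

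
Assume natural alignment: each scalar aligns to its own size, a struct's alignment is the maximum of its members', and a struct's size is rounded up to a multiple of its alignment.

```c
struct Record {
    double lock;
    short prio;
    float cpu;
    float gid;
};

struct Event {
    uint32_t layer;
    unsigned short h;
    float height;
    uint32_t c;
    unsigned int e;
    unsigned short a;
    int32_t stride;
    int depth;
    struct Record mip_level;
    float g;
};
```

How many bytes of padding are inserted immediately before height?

2

Record: lock at 0 (size 8, align 8) → ends 8; prio at 8 (size 2, align 2) → ends 10; pad 2 to align 4 for cpu; cpu at 12 (size 4, align 4) → ends 16; gid at 16 (size 4, align 4) → ends 20; tail pad 4 to reach multiple of 8; total 24 bytes, alignment 8
layer at 0 (size 4, align 4) → ends 4
h at 4 (size 2, align 2) → ends 6
pad 2 to align 4 for height
height at 8 (size 4, align 4) → ends 12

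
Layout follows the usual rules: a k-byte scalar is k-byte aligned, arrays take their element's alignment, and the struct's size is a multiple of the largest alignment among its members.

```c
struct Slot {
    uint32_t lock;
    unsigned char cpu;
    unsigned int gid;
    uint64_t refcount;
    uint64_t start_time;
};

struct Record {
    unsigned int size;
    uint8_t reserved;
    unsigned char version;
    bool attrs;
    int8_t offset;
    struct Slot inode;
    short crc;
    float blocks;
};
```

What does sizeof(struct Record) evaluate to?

48

Slot: lock at 0 (size 4, align 4) → ends 4; cpu at 4 (size 1, align 1) → ends 5; pad 3 to align 4 for gid; gid at 8 (size 4, align 4) → ends 12; pad 4 to align 8 for refcount; refcount at 16 (size 8, align 8) → ends 24; start_time at 24 (size 8, align 8) → ends 32; total 32 bytes, alignment 8
size at 0 (size 4, align 4) → ends 4
reserved at 4 (size 1, align 1) → ends 5
version at 5 (size 1, align 1) → ends 6
attrs at 6 (size 1, align 1) → ends 7
offset at 7 (size 1, align 1) → ends 8
inode at 8 (size 32, align 8) → ends 40
crc at 40 (size 2, align 2) → ends 42
pad 2 to align 4 for blocks
blocks at 44 (size 4, align 4) → ends 48
total 48 bytes, alignment 8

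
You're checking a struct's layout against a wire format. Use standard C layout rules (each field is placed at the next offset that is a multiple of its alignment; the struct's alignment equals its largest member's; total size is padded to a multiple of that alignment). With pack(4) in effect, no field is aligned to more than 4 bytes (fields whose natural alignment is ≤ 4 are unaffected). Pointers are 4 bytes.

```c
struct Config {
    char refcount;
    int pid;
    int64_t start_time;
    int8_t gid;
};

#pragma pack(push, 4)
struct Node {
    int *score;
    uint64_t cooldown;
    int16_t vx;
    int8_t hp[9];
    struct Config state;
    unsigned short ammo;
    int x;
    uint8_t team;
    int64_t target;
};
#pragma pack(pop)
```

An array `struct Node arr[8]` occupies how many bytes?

Config: refcount at 0 (size 1, align 1) → ends 1; pad 3 to align 4 for pid; pid at 4 (size 4, align 4) → ends 8; start_time at 8 (size 8, align 8) → ends 16; gid at 16 (size 1, align 1) → ends 17; tail pad 7 to reach multiple of 8; total 24 bytes, alignment 8
score at 0 (size 4, align 4) → ends 4
cooldown at 4 (size 8, align 4) → ends 12
vx at 12 (size 2, align 2) → ends 14
hp at 14 (size 9, align 1) → ends 23
pad 1 to align 4 for state
state at 24 (size 24, align 4) → ends 48
ammo at 48 (size 2, align 2) → ends 50
pad 2 to align 4 for x
x at 52 (size 4, align 4) → ends 56
team at 56 (size 1, align 1) → ends 57
pad 3 to align 4 for target
target at 60 (size 8, align 4) → ends 68
total 68 bytes, alignment 4
array of 8: 8 × 68 = 544

544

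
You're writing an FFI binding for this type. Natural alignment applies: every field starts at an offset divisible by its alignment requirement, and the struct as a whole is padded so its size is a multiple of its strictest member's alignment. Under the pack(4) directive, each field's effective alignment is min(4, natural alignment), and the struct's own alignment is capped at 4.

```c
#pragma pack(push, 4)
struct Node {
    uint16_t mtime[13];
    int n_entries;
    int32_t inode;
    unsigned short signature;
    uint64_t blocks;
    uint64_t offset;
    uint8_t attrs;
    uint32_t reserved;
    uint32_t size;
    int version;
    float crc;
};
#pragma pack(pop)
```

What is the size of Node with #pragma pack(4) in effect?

76

@0: mtime [26B, align 2] → 26
+2 pad (align 4)
@28: n_entries [4B, align 4] → 32
@32: inode [4B, align 4] → 36
@36: signature [2B, align 2] → 38
+2 pad (align 4)
@40: blocks [8B, align 4] → 48
@48: offset [8B, align 4] → 56
@56: attrs [1B, align 1] → 57
+3 pad (align 4)
@60: reserved [4B, align 4] → 64
@64: size [4B, align 4] → 68
@68: version [4B, align 4] → 72
@72: crc [4B, align 4] → 76
size 76, align 4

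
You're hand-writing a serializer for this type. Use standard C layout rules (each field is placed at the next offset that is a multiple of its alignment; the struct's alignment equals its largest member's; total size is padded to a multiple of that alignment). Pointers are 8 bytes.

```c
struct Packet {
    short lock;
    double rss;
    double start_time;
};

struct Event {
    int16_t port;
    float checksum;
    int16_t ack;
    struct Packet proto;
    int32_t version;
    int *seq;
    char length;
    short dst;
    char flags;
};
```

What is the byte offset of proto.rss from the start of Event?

24

Packet: lock at 0 (size 2, align 2) → ends 2; pad 6 to align 8 for rss; rss at 8 (size 8, align 8) → ends 16; start_time at 16 (size 8, align 8) → ends 24; total 24 bytes, alignment 8
port at 0 (size 2, align 2) → ends 2
pad 2 to align 4 for checksum
checksum at 4 (size 4, align 4) → ends 8
ack at 8 (size 2, align 2) → ends 10
pad 6 to align 8 for proto
proto at 16 (size 24, align 8) → ends 40
within Packet: rss at 8
16 + 8 = 24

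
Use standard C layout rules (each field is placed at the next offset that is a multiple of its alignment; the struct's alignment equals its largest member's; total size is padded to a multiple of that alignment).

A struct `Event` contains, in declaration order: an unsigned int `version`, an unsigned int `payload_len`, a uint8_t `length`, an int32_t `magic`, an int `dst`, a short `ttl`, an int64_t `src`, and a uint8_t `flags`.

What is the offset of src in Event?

0..4  version  (4B, 4-aligned)
4..8  payload_len  (4B, 4-aligned)
8..9  length  (1B, 1-aligned)
9..12  -- padding (3B)
12..16  magic  (4B, 4-aligned)
16..20  dst  (4B, 4-aligned)
20..22  ttl  (2B, 2-aligned)
22..24  -- padding (2B)
24..32  src  (8B, 8-aligned)

24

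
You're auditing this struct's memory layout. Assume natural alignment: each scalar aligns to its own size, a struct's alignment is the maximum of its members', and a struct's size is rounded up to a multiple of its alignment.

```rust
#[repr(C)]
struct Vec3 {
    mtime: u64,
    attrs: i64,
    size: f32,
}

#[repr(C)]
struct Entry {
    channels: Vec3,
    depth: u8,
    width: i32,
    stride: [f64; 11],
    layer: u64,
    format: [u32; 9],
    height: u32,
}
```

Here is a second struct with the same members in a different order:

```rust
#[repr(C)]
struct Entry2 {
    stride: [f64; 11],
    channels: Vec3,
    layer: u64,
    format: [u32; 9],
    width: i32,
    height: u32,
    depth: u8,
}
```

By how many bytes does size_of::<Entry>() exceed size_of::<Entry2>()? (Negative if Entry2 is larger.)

0

Vec3: 0..8  mtime  (8B, 8-aligned); 8..16  attrs  (8B, 8-aligned); 16..20  size  (4B, 4-aligned); 20..24  -- tail padding (4B); sizeof = 24, alignof = 8
0..24  channels  (24B, 8-aligned)
24..25  depth  (1B, 1-aligned)
25..28  -- padding (3B)
28..32  width  (4B, 4-aligned)
32..120  stride  (88B, 8-aligned)
120..128  layer  (8B, 8-aligned)
128..164  format  (36B, 4-aligned)
164..168  height  (4B, 4-aligned)
sizeof = 168, alignof = 8
— Entry2 —
0..88  stride  (88B, 8-aligned)
88..112  channels  (24B, 8-aligned)
112..120  layer  (8B, 8-aligned)
120..156  format  (36B, 4-aligned)
156..160  width  (4B, 4-aligned)
160..164  height  (4B, 4-aligned)
164..165  depth  (1B, 1-aligned)
165..168  -- tail padding (3B)
sizeof = 168, alignof = 8
168 − 168 = 0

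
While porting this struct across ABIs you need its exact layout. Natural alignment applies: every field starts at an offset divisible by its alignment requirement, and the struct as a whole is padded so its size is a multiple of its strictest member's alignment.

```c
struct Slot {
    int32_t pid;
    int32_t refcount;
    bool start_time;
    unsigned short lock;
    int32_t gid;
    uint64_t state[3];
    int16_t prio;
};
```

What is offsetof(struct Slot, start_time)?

8

@0: pid [4B, align 4] → 4
@4: refcount [4B, align 4] → 8
@8: start_time [1B, align 1] → 9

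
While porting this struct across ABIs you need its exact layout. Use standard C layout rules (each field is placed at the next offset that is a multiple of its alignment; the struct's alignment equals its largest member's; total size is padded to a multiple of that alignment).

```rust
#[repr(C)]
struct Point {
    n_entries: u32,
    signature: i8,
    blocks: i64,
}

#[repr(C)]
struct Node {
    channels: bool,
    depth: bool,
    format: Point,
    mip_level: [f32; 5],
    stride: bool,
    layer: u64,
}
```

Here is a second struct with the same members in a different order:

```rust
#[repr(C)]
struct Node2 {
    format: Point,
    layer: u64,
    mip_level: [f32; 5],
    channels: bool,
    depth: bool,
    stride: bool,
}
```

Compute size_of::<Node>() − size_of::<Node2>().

8

Point: n_entries at 0 (size 4, align 4) → ends 4; signature at 4 (size 1, align 1) → ends 5; pad 3 to align 8 for blocks; blocks at 8 (size 8, align 8) → ends 16; total 16 bytes, alignment 8
channels at 0 (size 1, align 1) → ends 1
depth at 1 (size 1, align 1) → ends 2
pad 6 to align 8 for format
format at 8 (size 16, align 8) → ends 24
mip_level at 24 (size 20, align 4) → ends 44
stride at 44 (size 1, align 1) → ends 45
pad 3 to align 8 for layer
layer at 48 (size 8, align 8) → ends 56
total 56 bytes, alignment 8
— Node2 —
format at 0 (size 16, align 8) → ends 16
layer at 16 (size 8, align 8) → ends 24
mip_level at 24 (size 20, align 4) → ends 44
channels at 44 (size 1, align 1) → ends 45
depth at 45 (size 1, align 1) → ends 46
stride at 46 (size 1, align 1) → ends 47
tail pad 1 to reach multiple of 8
total 48 bytes, alignment 8
56 − 48 = 8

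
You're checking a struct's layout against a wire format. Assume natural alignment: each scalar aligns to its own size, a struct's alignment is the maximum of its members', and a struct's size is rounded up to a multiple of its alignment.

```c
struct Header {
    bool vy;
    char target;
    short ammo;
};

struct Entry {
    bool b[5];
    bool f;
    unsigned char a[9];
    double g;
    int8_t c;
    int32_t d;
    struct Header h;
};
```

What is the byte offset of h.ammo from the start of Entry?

34

Header: vy at 0 (size 1, align 1) → ends 1; target at 1 (size 1, align 1) → ends 2; ammo at 2 (size 2, align 2) → ends 4; total 4 bytes, alignment 2
b at 0 (size 5, align 1) → ends 5
f at 5 (size 1, align 1) → ends 6
a at 6 (size 9, align 1) → ends 15
pad 1 to align 8 for g
g at 16 (size 8, align 8) → ends 24
c at 24 (size 1, align 1) → ends 25
pad 3 to align 4 for d
d at 28 (size 4, align 4) → ends 32
h at 32 (size 4, align 2) → ends 36
within Header: ammo at 2
32 + 2 = 34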